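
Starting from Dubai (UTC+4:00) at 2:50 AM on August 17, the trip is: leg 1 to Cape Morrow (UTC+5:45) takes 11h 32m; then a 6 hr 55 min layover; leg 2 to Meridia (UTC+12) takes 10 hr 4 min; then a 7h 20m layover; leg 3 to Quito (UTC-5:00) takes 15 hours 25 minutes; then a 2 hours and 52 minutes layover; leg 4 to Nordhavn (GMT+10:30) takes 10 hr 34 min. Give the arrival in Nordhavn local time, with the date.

Convert departure to UTC: 2:50 AM − 4:00 = 10:50 PM UTC on Aug 16.
Add 11 hours 32 minutes leg 1 → 10:22 AM UTC (Aug 17).
Add 6 hours 55 minutes layover in Cape Morrow → 5:17 PM UTC.
Add 10 hours 4 minutes leg 2 → 3:21 AM UTC (Aug 18).
Add 7 hours and 20 minutes layover in Meridia → 10:41 AM UTC.
Add 15 hours and 25 minutes leg 3 → 2:06 AM UTC (Aug 19).
Add 2 hours and 52 minutes layover in Quito → 4:58 AM UTC.
Add 10 hours and 34 minutes leg 4 → 3:32 PM UTC.
Nordhavn is UTC+10:30, so local arrival = 3:32 PM + 10:30 = 2:02 AM on Aug 20.

2:02 AM on Aug 20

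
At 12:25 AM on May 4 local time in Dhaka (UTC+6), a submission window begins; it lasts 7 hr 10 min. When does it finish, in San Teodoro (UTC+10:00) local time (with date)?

Convert start to UTC: 12:25 AM − 6:00 = 6:25 PM UTC on May 3.
Add 7 hours 10 minutes duration → 1:35 AM UTC (May 4).
San Teodoro is UTC+10:00, so local end time = 1:35 AM + 10:00 = 11:35 AM on May 4.

11:35 AM on May 4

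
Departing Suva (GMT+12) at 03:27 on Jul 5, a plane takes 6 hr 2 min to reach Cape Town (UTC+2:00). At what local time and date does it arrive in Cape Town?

23:29 on July 4

Convert departure to UTC: 03:27 − 12:00 = 15:27 UTC on Jul 4.
Add 6 hours and 2 minutes travel time → 21:29 UTC.
Cape Town is UTC+2:00, so local arrival = 21:29 + 2:00 = 23:29 on Jul 4.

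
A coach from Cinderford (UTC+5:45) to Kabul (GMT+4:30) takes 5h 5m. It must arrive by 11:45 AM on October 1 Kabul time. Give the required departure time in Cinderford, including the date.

7:55 AM on Oct 1

Target arrival in UTC: 11:45 AM − 4:30 = 7:15 AM on Oct 1.
Subtract 5 hours and 5 minutes → departure 2:10 AM UTC on Oct 1.
Cinderford is UTC+5:45: 2:10 AM + 5:45 = 7:55 AM on Oct 1.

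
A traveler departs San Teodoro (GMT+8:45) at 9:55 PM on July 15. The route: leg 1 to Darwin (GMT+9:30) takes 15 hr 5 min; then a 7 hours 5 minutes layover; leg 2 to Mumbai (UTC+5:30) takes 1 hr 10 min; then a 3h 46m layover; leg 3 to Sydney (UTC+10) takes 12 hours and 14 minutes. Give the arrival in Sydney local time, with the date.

2:30 PM on July 17

Convert departure to UTC: 9:55 PM − 8:45 = 1:10 PM UTC on Jul 15.
Add 15 hours 5 minutes leg 1 → 4:15 AM UTC (Jul 16).
Add 7 hours and 5 minutes layover in Darwin → 11:20 AM UTC.
Add 1 hour 10 minutes leg 2 → 12:30 PM UTC.
Add 3 hours and 46 minutes layover in Mumbai → 4:16 PM UTC.
Add 12 hours 14 minutes leg 3 → 4:30 AM UTC (Jul 17).
Sydney is UTC+10:00, so local arrival = 4:30 AM + 10:00 = 2:30 PM on Jul 17.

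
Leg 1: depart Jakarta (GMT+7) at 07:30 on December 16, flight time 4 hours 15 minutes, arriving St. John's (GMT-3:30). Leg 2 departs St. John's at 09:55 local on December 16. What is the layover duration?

8 hours 40 minutes

Convert departure to UTC: 07:30 − 7:00 = 00:30 UTC on Dec 16.
Add 4 hours 15 minutes flight time → 04:45 UTC.
St. John's is UTC−3:30, so local arrival = 04:45 − 3:30 = 01:15 on Dec 16.
Layover = 09:55 − 01:15 = 8 hours 40 minutes.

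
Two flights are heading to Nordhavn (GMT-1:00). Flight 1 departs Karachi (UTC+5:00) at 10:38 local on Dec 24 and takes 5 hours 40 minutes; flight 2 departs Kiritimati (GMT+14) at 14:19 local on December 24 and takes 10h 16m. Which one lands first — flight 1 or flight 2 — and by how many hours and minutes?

the second, by 43 minutes

Flight 1 in UTC: 10:38 − 5:00 = 05:38 on Dec 24.
+5 hours 40 minutes → arrive 11:18 UTC on Dec 24.
Flight 2 in UTC: 14:19 − 14:00 = 00:19 on Dec 24.
+10 hours 16 minutes → arrive 10:35 UTC on Dec 24.
Flight 2 lands earlier by 43 minutes.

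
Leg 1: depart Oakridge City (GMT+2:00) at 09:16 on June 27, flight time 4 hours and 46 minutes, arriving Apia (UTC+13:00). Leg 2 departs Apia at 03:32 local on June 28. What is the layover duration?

2 hours 30 minutes

Convert departure to UTC: 09:16 − 2:00 = 07:16 UTC on Jun 27.
Add 4 hours 46 minutes flight time → 12:02 UTC.
Apia is UTC+13:00, so local arrival = 12:02 + 13:00 = 01:02 on Jun 28.
Layover = 03:32 − 01:02 = 2 hours 30 minutes.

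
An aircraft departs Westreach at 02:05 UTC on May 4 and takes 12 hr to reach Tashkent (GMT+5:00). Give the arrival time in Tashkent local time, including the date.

Departure is given in UTC: 02:05 on May 4.
Add 12 hours → 14:05 UTC.
Tashkent is UTC+5:00: 14:05 + 5:00 = 19:05 on May 4.

19:05 on May 4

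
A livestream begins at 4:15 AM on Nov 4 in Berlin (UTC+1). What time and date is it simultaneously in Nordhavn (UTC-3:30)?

11:45 PM on Nov 3

Nordhavn is 4:30 behind Berlin.
Shift by the zone difference: 4:15 AM − 4:30 = 11:45 PM on Nov 3 in Nordhavn.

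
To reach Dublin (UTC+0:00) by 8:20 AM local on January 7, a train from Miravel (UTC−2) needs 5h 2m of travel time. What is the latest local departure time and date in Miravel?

1:18 AM on January 7

Target arrival is already UTC: 8:20 AM on Jan 7.
Subtract 5 hours and 2 minutes → departure 3:18 AM UTC on Jan 7.
Miravel is UTC−2:00: 3:18 AM − 2:00 = 1:18 AM on Jan 7.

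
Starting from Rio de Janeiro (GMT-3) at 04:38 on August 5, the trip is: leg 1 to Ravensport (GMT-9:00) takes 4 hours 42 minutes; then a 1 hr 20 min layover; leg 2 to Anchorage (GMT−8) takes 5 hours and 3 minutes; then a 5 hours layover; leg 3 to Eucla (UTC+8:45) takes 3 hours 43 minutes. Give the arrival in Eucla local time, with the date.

12:11 on Aug 6

Convert departure to UTC: 04:38 + 3:00 = 07:38 UTC on Aug 5.
Add 4 hours and 42 minutes leg 1 → 12:20 UTC.
Add 1 hour and 20 minutes layover in Ravensport → 13:40 UTC.
Add 5 hours 3 minutes leg 2 → 18:43 UTC.
Add 5 hours layover in Anchorage → 23:43 UTC.
Add 3 hours 43 minutes leg 3 → 03:26 UTC (Aug 6).
Eucla is UTC+8:45, so local arrival = 03:26 + 8:45 = 12:11 on Aug 6.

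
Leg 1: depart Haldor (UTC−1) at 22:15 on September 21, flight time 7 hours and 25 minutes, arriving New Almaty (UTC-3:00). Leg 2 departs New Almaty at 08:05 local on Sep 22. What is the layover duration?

Convert departure to UTC: 22:15 + 1:00 = 23:15 UTC on Sep 21.
Add 7 hours 25 minutes flight time → 06:40 UTC (Sep 22).
New Almaty is UTC−3:00, so local arrival = 06:40 − 3:00 = 03:40 on Sep 22.
Layover = 08:05 − 03:40 = 4 hours 25 minutes.

4 hours 25 minutes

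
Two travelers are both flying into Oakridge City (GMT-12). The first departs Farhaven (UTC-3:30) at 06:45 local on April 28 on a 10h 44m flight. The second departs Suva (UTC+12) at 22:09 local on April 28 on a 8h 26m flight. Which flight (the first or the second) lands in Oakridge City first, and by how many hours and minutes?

the second, by 2 hours 24 minutes

Flight 1 in UTC: 06:45 + 3:30 = 10:15 on Apr 28.
+10 hours and 44 minutes → arrive 20:59 UTC on Apr 28.
Flight 2 in UTC: 22:09 − 12:00 = 10:09 on Apr 28.
+8 hours 26 minutes → arrive 18:35 UTC on Apr 28.
Flight 2 lands earlier by 2 hours 24 minutes.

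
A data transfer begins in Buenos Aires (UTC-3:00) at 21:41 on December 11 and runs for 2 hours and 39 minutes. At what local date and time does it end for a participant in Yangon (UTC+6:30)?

Convert start to UTC: 21:41 + 3:00 = 00:41 UTC on Dec 12.
Add 2 hours and 39 minutes duration → 03:20 UTC.
Yangon is UTC+6:30, so local end time = 03:20 + 6:30 = 09:50 on Dec 12.

09:50 on Dec 12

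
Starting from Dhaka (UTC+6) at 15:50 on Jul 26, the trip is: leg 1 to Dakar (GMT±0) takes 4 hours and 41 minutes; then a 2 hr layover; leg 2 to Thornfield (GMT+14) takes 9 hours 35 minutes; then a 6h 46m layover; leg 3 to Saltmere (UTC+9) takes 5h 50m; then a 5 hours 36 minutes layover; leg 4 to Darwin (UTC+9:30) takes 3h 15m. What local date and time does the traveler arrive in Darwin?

09:03 on July 28

Convert departure to UTC: 15:50 − 6:00 = 09:50 UTC on Jul 26.
Add 4 hours 41 minutes leg 1 → 14:31 UTC.
Add 2 hours layover in Dakar → 16:31 UTC.
Add 9 hours and 35 minutes leg 2 → 02:06 UTC (Jul 27).
Add 6 hours and 46 minutes layover in Thornfield → 08:52 UTC.
Add 5 hours and 50 minutes leg 3 → 14:42 UTC.
Add 5 hours and 36 minutes layover in Saltmere → 20:18 UTC.
Add 3 hours and 15 minutes leg 4 → 23:33 UTC.
Darwin is UTC+9:30, so local arrival = 23:33 + 9:30 = 09:03 on Jul 28.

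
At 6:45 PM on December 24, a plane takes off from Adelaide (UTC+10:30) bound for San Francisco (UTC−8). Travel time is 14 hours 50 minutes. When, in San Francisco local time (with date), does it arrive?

3:05 PM on Dec 24

Convert departure to UTC: 6:45 PM − 10:30 = 8:15 AM UTC on Dec 24.
Add 14 hours and 50 minutes travel time → 11:05 PM UTC.
San Francisco is UTC−8:00, so local arrival = 11:05 PM − 8:00 = 3:05 PM on Dec 24.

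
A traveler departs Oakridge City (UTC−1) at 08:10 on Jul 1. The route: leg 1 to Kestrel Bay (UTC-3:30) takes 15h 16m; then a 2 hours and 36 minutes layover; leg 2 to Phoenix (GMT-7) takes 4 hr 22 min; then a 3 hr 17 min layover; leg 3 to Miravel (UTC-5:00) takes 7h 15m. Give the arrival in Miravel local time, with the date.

12:56 on July 2

Convert departure to UTC: 08:10 + 1:00 = 09:10 UTC on Jul 1.
Add 15 hours 16 minutes leg 1 → 00:26 UTC (Jul 2).
Add 2 hours 36 minutes layover in Kestrel Bay → 03:02 UTC.
Add 4 hours and 22 minutes leg 2 → 07:24 UTC.
Add 3 hours and 17 minutes layover in Phoenix → 10:41 UTC.
Add 7 hours and 15 minutes leg 3 → 17:56 UTC.
Miravel is UTC−5:00, so local arrival = 17:56 − 5:00 = 12:56 on Jul 2.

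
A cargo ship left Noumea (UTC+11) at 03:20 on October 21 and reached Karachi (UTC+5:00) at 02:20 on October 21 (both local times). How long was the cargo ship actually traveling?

5 hours

Karachi is 6:00 behind Noumea.
Clock-face elapsed time (ignoring zones) is −1 hour.
Actual elapsed = −1 hour + 6:00 = 5 hours.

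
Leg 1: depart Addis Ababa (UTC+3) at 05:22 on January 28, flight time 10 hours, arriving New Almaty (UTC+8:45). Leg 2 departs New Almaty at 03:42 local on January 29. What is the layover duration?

Convert departure to UTC: 05:22 − 3:00 = 02:22 UTC on Jan 28.
Add 10 hours flight time → 12:22 UTC.
New Almaty is UTC+8:45, so local arrival = 12:22 + 8:45 = 21:07 on Jan 28.
Layover = 03:42 − 21:07 (+1 day) = 6 hours 35 minutes.

6 hours 35 minutes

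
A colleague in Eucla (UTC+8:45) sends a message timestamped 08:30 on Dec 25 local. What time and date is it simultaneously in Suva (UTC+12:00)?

In UTC: 08:30 − 8:45 = 23:45 on Dec 24.
Suva is UTC+12:00: 23:45 + 12:00 = 11:45 on Dec 25.

11:45 on December 25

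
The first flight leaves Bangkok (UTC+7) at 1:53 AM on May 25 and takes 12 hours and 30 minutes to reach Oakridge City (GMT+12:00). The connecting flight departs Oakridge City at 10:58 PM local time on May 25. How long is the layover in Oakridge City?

Convert departure to UTC: 1:53 AM − 7:00 = 6:53 PM UTC on May 24.
Add 12 hours 30 minutes flight time → 7:23 AM UTC (May 25).
Oakridge City is UTC+12:00, so local arrival = 7:23 AM + 12:00 = 7:23 PM on May 25.
Layover = 10:58 PM − 7:23 PM = 3 hours 35 minutes.

3 hours 35 minutes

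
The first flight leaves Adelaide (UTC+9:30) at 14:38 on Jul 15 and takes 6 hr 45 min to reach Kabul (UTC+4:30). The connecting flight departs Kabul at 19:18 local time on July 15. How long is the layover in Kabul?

Convert departure to UTC: 14:38 − 9:30 = 05:08 UTC on Jul 15.
Add 6 hours 45 minutes flight time → 11:53 UTC.
Kabul is UTC+4:30, so local arrival = 11:53 + 4:30 = 16:23 on Jul 15.
Layover = 19:18 − 16:23 = 2 hours 55 minutes.

2 hours 55 minutes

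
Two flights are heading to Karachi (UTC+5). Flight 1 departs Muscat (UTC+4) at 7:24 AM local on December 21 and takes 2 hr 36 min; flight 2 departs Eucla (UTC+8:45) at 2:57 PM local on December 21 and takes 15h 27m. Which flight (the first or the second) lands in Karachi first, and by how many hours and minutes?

the first, by 15 hours 39 minutes

Flight 1 in UTC: 7:24 AM − 4:00 = 3:24 AM on Dec 21.
+2 hours 36 minutes → arrive 6:00 AM UTC on Dec 21.
Flight 2 in UTC: 2:57 PM − 8:45 = 6:12 AM on Dec 21.
+15 hours and 27 minutes → arrive 9:39 PM UTC on Dec 21.
Flight 1 lands earlier by 15 hours 39 minutes.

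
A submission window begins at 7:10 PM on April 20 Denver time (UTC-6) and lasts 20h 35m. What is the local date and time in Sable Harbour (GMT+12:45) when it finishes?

10:30 AM on April 22

Convert start to UTC: 7:10 PM + 6:00 = 1:10 AM UTC on Apr 21.
Add 20 hours and 35 minutes duration → 9:45 PM UTC.
Sable Harbour is UTC+12:45, so local end time = 9:45 PM + 12:45 = 10:30 AM on Apr 22.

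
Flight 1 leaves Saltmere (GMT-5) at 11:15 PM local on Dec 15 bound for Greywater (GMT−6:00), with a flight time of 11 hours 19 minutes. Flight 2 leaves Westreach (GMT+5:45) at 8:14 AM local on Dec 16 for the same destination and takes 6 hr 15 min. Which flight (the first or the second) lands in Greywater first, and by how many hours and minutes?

Flight 1 in UTC: 11:15 PM + 5:00 = 4:15 AM on Dec 16.
+11 hours 19 minutes → arrive 3:34 PM UTC on Dec 16.
Flight 2 in UTC: 8:14 AM − 5:45 = 2:29 AM on Dec 16.
+6 hours 15 minutes → arrive 8:44 AM UTC on Dec 16.
Flight 2 lands earlier by 6 hours 50 minutes.

the second, by 6 hours 50 minutes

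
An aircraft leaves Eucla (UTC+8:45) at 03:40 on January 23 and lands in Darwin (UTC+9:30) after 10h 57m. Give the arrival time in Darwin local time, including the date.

15:22 on January 23

Convert departure to UTC: 03:40 − 8:45 = 18:55 UTC on Jan 22.
Add 10 hours and 57 minutes travel time → 05:52 UTC (Jan 23).
Darwin is UTC+9:30, so local arrival = 05:52 + 9:30 = 15:22 on Jan 23.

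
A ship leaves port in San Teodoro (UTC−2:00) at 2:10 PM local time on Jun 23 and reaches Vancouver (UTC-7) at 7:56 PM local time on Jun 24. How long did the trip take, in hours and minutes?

Departure in UTC: 2:10 PM + 2:00 = 4:10 PM on Jun 23.
Arrival in UTC: 7:56 PM + 7:00 = 2:56 AM on Jun 25.
Elapsed = 2:56 AM − 4:10 PM (+2 days) = 34 hours 46 minutes.

34 hours 46 minutes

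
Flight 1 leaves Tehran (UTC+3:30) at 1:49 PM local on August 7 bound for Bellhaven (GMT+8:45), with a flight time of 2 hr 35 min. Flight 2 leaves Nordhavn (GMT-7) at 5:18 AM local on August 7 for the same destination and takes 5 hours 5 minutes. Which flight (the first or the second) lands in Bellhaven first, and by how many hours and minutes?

the first, by 4 hours 29 minutes

Flight 1 in UTC: 1:49 PM − 3:30 = 10:19 AM on Aug 7.
+2 hours and 35 minutes → arrive 12:54 PM UTC on Aug 7.
Flight 2 in UTC: 5:18 AM + 7:00 = 12:18 PM on Aug 7.
+5 hours 5 minutes → arrive 5:23 PM UTC on Aug 7.
Flight 1 lands earlier by 4 hours 29 minutes.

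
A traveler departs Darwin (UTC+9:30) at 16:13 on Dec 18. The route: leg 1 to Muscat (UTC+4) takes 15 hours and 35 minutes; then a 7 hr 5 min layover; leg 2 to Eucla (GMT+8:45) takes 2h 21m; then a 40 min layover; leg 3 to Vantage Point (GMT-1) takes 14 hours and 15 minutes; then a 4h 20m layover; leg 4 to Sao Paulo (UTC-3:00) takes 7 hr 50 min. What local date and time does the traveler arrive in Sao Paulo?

07:49 on December 20

Convert departure to UTC: 16:13 − 9:30 = 06:43 UTC on Dec 18.
Add 15 hours and 35 minutes leg 1 → 22:18 UTC.
Add 7 hours 5 minutes layover in Muscat → 05:23 UTC (Dec 19).
Add 2 hours and 21 minutes leg 2 → 07:44 UTC.
Add 40 minutes layover in Eucla → 08:24 UTC.
Add 14 hours and 15 minutes leg 3 → 22:39 UTC.
Add 4 hours and 20 minutes layover in Vantage Point → 02:59 UTC (Dec 20).
Add 7 hours 50 minutes leg 4 → 10:49 UTC.
Sao Paulo is UTC−3:00, so local arrival = 10:49 − 3:00 = 07:49 on Dec 20.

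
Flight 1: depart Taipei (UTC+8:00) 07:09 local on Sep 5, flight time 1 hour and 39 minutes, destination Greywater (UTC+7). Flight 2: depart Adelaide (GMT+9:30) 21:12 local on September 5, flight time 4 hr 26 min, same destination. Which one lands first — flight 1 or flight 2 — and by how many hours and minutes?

Flight 1 in UTC: 07:09 − 8:00 = 23:09 on Sep 4.
+1 hour 39 minutes → arrive 00:48 UTC on Sep 5.
Flight 2 in UTC: 21:12 − 9:30 = 11:42 on Sep 5.
+4 hours 26 minutes → arrive 16:08 UTC on Sep 5.
Flight 1 lands earlier by 15 hours 20 minutes.

the first, by 15 hours 20 minutes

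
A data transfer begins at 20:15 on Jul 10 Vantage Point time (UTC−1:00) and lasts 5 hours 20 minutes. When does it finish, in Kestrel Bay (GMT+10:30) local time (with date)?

Convert start to UTC: 20:15 + 1:00 = 21:15 UTC on Jul 10.
Add 5 hours and 20 minutes duration → 02:35 UTC (Jul 11).
Kestrel Bay is UTC+10:30, so local end time = 02:35 + 10:30 = 13:05 on Jul 11.

13:05 on July 11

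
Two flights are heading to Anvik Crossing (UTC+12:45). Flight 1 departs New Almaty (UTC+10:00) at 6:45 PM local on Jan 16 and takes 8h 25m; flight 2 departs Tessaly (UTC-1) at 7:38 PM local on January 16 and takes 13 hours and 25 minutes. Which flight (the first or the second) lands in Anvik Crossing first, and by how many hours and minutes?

the first, by 16 hours 53 minutes

Flight 1 in UTC: 6:45 PM − 10:00 = 8:45 AM on Jan 16.
+8 hours 25 minutes → arrive 5:10 PM UTC on Jan 16.
Flight 2 in UTC: 7:38 PM + 1:00 = 8:38 PM on Jan 16.
+13 hours and 25 minutes → arrive 10:03 AM UTC on Jan 17.
Flight 1 lands earlier by 16 hours 53 minutes.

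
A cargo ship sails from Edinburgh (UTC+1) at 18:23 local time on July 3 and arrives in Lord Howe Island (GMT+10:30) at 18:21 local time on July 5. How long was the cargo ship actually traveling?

38 hours 28 minutes

Departure in UTC: 18:23 − 1:00 = 17:23 on Jul 3.
Arrival in UTC: 18:21 − 10:30 = 07:51 on Jul 5.
Elapsed = 07:51 − 17:23 (+2 days) = 38 hours 28 minutes.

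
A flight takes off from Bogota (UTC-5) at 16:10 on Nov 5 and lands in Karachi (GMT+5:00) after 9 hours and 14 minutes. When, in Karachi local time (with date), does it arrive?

Convert departure to UTC: 16:10 + 5:00 = 21:10 UTC on Nov 5.
Add 9 hours and 14 minutes travel time → 06:24 UTC (Nov 6).
Karachi is UTC+5:00, so local arrival = 06:24 + 5:00 = 11:24 on Nov 6.

11:24 on Nov 6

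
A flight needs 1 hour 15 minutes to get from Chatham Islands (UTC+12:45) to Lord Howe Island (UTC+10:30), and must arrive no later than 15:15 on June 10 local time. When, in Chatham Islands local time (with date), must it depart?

Target arrival in UTC: 15:15 − 10:30 = 04:45 on Jun 10.
Subtract 1 hour and 15 minutes → departure 03:30 UTC on Jun 10.
Chatham Islands is UTC+12:45: 03:30 + 12:45 = 16:15 on Jun 10.

16:15 on June 10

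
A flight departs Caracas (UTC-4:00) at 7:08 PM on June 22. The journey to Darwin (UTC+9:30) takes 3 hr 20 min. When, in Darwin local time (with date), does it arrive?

11:58 AM on June 23

Convert departure to UTC: 7:08 PM + 4:00 = 11:08 PM UTC on Jun 22.
Add 3 hours and 20 minutes travel time → 2:28 AM UTC (Jun 23).
Darwin is UTC+9:30, so local arrival = 2:28 AM + 9:30 = 11:58 AM on Jun 23.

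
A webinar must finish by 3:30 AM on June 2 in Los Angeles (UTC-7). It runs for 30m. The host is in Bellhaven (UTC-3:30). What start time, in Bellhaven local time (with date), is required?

6:30 AM on June 2

Target end time in UTC: 3:30 AM + 7:00 = 10:30 AM on Jun 2.
Subtract 30 minutes → start 10:00 AM UTC on Jun 2.
Bellhaven is UTC−3:30: 10:00 AM − 3:30 = 6:30 AM on Jun 2.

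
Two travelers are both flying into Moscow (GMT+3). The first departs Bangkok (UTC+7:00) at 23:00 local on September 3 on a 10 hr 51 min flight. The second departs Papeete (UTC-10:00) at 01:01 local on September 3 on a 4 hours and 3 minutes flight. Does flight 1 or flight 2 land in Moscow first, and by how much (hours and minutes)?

Flight 1 in UTC: 23:00 − 7:00 = 16:00 on Sep 3.
+10 hours 51 minutes → arrive 02:51 UTC on Sep 4.
Flight 2 in UTC: 01:01 + 10:00 = 11:01 on Sep 3.
+4 hours and 3 minutes → arrive 15:04 UTC on Sep 3.
Flight 2 lands earlier by 11 hours 47 minutes.

the second, by 11 hours 47 minutes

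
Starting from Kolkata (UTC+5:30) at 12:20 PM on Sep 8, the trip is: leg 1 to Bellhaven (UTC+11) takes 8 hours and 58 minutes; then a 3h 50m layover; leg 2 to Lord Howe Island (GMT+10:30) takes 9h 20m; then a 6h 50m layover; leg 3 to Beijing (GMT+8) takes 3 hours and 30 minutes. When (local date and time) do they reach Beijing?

Convert departure to UTC: 12:20 PM − 5:30 = 6:50 AM UTC on Sep 8.
Add 8 hours and 58 minutes leg 1 → 3:48 PM UTC.
Add 3 hours 50 minutes layover in Bellhaven → 7:38 PM UTC.
Add 9 hours and 20 minutes leg 2 → 4:58 AM UTC (Sep 9).
Add 6 hours 50 minutes layover in Lord Howe Island → 11:48 AM UTC.
Add 3 hours 30 minutes leg 3 → 3:18 PM UTC.
Beijing is UTC+8:00, so local arrival = 3:18 PM + 8:00 = 11:18 PM on Sep 9.

11:18 PM on September 9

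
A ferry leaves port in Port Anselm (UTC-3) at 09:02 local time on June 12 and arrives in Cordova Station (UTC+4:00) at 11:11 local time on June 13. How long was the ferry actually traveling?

19 hours 9 minutes

Departure in UTC: 09:02 + 3:00 = 12:02 on Jun 12.
Arrival in UTC: 11:11 − 4:00 = 07:11 on Jun 13.
Elapsed = 07:11 − 12:02 (+1 day) = 19 hours 9 minutes.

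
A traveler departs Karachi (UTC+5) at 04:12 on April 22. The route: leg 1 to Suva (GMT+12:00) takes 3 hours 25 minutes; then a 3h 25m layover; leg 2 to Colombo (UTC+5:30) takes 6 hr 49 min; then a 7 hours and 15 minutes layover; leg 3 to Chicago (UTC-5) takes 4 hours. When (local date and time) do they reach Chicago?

Convert departure to UTC: 04:12 − 5:00 = 23:12 UTC on Apr 21.
Add 3 hours and 25 minutes leg 1 → 02:37 UTC (Apr 22).
Add 3 hours and 25 minutes layover in Suva → 06:02 UTC.
Add 6 hours 49 minutes leg 2 → 12:51 UTC.
Add 7 hours 15 minutes layover in Colombo → 20:06 UTC.
Add 4 hours leg 3 → 00:06 UTC (Apr 23).
Chicago is UTC−5:00, so local arrival = 00:06 − 5:00 = 19:06 on Apr 22.

19:06 on Apr 22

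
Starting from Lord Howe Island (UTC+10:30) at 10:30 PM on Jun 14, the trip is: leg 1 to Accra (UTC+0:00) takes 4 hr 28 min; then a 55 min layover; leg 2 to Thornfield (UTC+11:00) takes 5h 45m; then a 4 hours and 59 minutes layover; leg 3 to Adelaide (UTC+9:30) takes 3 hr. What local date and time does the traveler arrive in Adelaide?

Convert departure to UTC: 10:30 PM − 10:30 = 12:00 PM UTC on Jun 14.
Add 4 hours 28 minutes leg 1 → 4:28 PM UTC.
Add 55 minutes layover in Accra → 5:23 PM UTC.
Add 5 hours 45 minutes leg 2 → 11:08 PM UTC.
Add 4 hours 59 minutes layover in Thornfield → 4:07 AM UTC (Jun 15).
Add 3 hours leg 3 → 7:07 AM UTC.
Adelaide is UTC+9:30, so local arrival = 7:07 AM + 9:30 = 4:37 PM on Jun 15.

4:37 PM on June 15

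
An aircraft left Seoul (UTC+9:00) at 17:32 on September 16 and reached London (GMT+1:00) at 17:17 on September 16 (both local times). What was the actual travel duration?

7 hours 45 minutes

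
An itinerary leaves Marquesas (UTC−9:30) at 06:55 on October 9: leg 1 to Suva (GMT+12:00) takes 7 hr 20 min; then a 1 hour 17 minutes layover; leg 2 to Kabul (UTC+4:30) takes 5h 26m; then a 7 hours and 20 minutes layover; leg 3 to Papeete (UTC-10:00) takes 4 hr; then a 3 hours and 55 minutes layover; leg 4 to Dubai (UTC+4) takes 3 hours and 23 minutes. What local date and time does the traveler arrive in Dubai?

Convert departure to UTC: 06:55 + 9:30 = 16:25 UTC on Oct 9.
Add 7 hours 20 minutes leg 1 → 23:45 UTC.
Add 1 hour 17 minutes layover in Suva → 01:02 UTC (Oct 10).
Add 5 hours 26 minutes leg 2 → 06:28 UTC.
Add 7 hours 20 minutes layover in Kabul → 13:48 UTC.
Add 4 hours leg 3 → 17:48 UTC.
Add 3 hours 55 minutes layover in Papeete → 21:43 UTC.
Add 3 hours and 23 minutes leg 4 → 01:06 UTC (Oct 11).
Dubai is UTC+4:00, so local arrival = 01:06 + 4:00 = 05:06 on Oct 11.

05:06 on October 11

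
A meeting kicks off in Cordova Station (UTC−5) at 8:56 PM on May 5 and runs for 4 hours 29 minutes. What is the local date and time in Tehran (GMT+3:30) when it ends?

Convert start to UTC: 8:56 PM + 5:00 = 1:56 AM UTC on May 6.
Add 4 hours and 29 minutes duration → 6:25 AM UTC.
Tehran is UTC+3:30, so local end time = 6:25 AM + 3:30 = 9:55 AM on May 6.

9:55 AM on May 6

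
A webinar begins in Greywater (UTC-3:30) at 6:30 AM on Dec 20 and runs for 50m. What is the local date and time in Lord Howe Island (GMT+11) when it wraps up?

9:50 PM on Dec 20

Lord Howe Island is 14:30 ahead of Greywater.
After 50 minutes it is 7:20 AM in Greywater.
Shift by the zone difference: 7:20 AM + 14:30 = 9:50 PM on Dec 20 in Lord Howe Island.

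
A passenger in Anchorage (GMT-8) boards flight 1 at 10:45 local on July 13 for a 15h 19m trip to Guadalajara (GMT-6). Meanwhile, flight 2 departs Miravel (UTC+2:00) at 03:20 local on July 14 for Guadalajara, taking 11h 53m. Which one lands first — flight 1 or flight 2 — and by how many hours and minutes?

the first, by 3 hours 9 minutes

Flight 1 in UTC: 10:45 + 8:00 = 18:45 on Jul 13.
+15 hours and 19 minutes → arrive 10:04 UTC on Jul 14.
Flight 2 in UTC: 03:20 − 2:00 = 01:20 on Jul 14.
+11 hours 53 minutes → arrive 13:13 UTC on Jul 14.
Flight 1 lands earlier by 3 hours 9 minutes.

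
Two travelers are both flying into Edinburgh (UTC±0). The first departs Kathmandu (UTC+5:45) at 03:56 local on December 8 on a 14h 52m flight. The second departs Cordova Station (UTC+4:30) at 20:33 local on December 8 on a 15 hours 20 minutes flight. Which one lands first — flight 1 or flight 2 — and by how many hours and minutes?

the first, by 18 hours 20 minutes

Flight 1 in UTC: 03:56 − 5:45 = 22:11 on Dec 7.
+14 hours and 52 minutes → arrive 13:03 UTC on Dec 8.
Flight 2 in UTC: 20:33 − 4:30 = 16:03 on Dec 8.
+15 hours and 20 minutes → arrive 07:23 UTC on Dec 9.
Flight 1 lands earlier by 18 hours 20 minutes.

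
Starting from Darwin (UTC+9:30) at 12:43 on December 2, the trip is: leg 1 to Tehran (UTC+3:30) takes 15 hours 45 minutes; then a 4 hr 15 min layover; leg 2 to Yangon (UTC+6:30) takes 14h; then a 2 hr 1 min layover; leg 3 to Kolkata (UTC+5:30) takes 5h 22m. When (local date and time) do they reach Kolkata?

02:06 on Dec 4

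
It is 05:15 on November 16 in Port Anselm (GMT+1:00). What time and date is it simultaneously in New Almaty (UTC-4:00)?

In UTC: 05:15 − 1:00 = 04:15 on Nov 16.
New Almaty is UTC−4:00: 04:15 − 4:00 = 00:15 on Nov 16.

00:15 on November 16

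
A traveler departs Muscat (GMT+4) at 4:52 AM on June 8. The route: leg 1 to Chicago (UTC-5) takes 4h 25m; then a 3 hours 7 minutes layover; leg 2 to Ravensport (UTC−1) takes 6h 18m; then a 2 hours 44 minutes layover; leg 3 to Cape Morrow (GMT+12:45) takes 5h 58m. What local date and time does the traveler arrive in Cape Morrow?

12:09 PM on June 9

Convert departure to UTC: 4:52 AM − 4:00 = 12:52 AM UTC on Jun 8.
Add 4 hours and 25 minutes leg 1 → 5:17 AM UTC.
Add 3 hours and 7 minutes layover in Chicago → 8:24 AM UTC.
Add 6 hours 18 minutes leg 2 → 2:42 PM UTC.
Add 2 hours and 44 minutes layover in Ravensport → 5:26 PM UTC.
Add 5 hours and 58 minutes leg 3 → 11:24 PM UTC.
Cape Morrow is UTC+12:45, so local arrival = 11:24 PM + 12:45 = 12:09 PM on Jun 9.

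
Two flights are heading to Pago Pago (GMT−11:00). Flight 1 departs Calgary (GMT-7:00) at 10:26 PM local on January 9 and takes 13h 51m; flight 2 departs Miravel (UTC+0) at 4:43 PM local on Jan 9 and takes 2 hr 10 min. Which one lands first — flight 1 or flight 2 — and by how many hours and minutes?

the second, by 24 hours 24 minutes

Flight 1 in UTC: 10:26 PM + 7:00 = 5:26 AM on Jan 10.
+13 hours 51 minutes → arrive 7:17 PM UTC on Jan 10.
Flight 2 departs at 4:43 PM UTC (Jan 9).
+2 hours and 10 minutes → arrive 6:53 PM UTC on Jan 9.
Flight 2 lands earlier by 24 hours 24 minutes.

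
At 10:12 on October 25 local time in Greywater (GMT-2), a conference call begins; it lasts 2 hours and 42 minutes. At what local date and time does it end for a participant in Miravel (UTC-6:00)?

Miravel is 4:00 behind Greywater.
After 2 hours 42 minutes it is 12:54 in Greywater.
Shift by the zone difference: 12:54 − 4:00 = 08:54 on Oct 25 in Miravel.

08:54 on October 25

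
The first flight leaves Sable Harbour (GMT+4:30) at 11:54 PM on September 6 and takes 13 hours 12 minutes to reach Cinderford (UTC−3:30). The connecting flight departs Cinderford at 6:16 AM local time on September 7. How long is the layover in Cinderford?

1 hour 10 minutes

Convert departure to UTC: 11:54 PM − 4:30 = 7:24 PM UTC on Sep 6.
Add 13 hours and 12 minutes flight time → 8:36 AM UTC (Sep 7).
Cinderford is UTC−3:30, so local arrival = 8:36 AM − 3:30 = 5:06 AM on Sep 7.
Layover = 6:16 AM − 5:06 AM = 1 hour 10 minutes.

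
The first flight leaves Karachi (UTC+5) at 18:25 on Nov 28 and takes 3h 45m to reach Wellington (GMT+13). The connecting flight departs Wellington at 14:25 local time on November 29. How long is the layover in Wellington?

8 hours 15 minutes

Convert departure to UTC: 18:25 − 5:00 = 13:25 UTC on Nov 28.
Add 3 hours 45 minutes flight time → 17:10 UTC.
Wellington is UTC+13:00, so local arrival = 17:10 + 13:00 = 06:10 on Nov 29.
Layover = 14:25 − 06:10 = 8 hours 15 minutes.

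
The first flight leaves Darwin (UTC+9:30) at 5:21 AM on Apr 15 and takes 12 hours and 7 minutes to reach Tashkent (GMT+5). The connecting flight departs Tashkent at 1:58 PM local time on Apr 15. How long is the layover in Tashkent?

1 hour

Convert departure to UTC: 5:21 AM − 9:30 = 7:51 PM UTC on Apr 14.
Add 12 hours and 7 minutes flight time → 7:58 AM UTC (Apr 15).
Tashkent is UTC+5:00, so local arrival = 7:58 AM + 5:00 = 12:58 PM on Apr 15.
Layover = 1:58 PM − 12:58 PM = 1 hour.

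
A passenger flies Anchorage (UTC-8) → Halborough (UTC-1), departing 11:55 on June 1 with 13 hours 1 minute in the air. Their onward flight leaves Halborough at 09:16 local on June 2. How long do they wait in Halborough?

Convert departure to UTC: 11:55 + 8:00 = 19:55 UTC on Jun 1.
Add 13 hours and 1 minute flight time → 08:56 UTC (Jun 2).
Halborough is UTC−1:00, so local arrival = 08:56 − 1:00 = 07:56 on Jun 2.
Layover = 09:16 − 07:56 = 1 hour 20 minutes.

1 hour 20 minutes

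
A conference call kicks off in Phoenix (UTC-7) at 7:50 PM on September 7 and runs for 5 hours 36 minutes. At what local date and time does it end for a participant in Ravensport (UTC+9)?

5:26 PM on Sep 8

Convert start to UTC: 7:50 PM + 7:00 = 2:50 AM UTC on Sep 8.
Add 5 hours and 36 minutes duration → 8:26 AM UTC.
Ravensport is UTC+9:00, so local end time = 8:26 AM + 9:00 = 5:26 PM on Sep 8.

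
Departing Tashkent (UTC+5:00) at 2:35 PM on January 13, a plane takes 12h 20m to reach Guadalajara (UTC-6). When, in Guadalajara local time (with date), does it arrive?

3:55 PM on January 13

Convert departure to UTC: 2:35 PM − 5:00 = 9:35 AM UTC on Jan 13.
Add 12 hours and 20 minutes travel time → 9:55 PM UTC.
Guadalajara is UTC−6:00, so local arrival = 9:55 PM − 6:00 = 3:55 PM on Jan 13.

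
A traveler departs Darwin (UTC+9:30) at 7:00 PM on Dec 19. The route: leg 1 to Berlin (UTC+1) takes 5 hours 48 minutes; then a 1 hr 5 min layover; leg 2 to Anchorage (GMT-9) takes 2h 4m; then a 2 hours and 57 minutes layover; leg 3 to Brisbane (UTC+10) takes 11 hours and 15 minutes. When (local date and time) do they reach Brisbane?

6:39 PM on December 20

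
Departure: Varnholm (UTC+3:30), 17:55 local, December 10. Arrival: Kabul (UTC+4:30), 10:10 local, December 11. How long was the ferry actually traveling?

15 hours 15 minutes

Departure in UTC: 17:55 − 3:30 = 14:25 on Dec 10.
Arrival in UTC: 10:10 − 4:30 = 05:40 on Dec 11.
Elapsed = 05:40 − 14:25 (+1 day) = 15 hours 15 minutes.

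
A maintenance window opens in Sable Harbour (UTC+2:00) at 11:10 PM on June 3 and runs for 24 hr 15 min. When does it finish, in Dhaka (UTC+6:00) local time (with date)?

3:25 AM on June 5

Dhaka is 4:00 ahead of Sable Harbour.
After 24 hours 15 minutes it is 11:25 PM (Jun 4) in Sable Harbour.
Shift by the zone difference: 11:25 PM + 4:00 = 3:25 AM on Jun 5 in Dhaka.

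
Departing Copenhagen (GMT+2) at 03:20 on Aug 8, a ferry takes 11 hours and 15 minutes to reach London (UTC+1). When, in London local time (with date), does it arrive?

13:35 on August 8

London is 1:00 behind Copenhagen.
After 11 hours 15 minutes it is 14:35 in Copenhagen.
Shift by the zone difference: 14:35 − 1:00 = 13:35 on Aug 8 in London.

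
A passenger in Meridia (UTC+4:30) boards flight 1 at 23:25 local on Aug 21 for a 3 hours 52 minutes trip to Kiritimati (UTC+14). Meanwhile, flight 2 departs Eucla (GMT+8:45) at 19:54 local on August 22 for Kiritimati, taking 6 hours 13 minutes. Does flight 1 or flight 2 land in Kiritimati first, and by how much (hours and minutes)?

the first, by 18 hours 35 minutes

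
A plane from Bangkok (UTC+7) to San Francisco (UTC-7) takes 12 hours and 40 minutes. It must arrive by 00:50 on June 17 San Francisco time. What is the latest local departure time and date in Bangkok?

02:10 on June 17

Target arrival in UTC: 00:50 + 7:00 = 07:50 on Jun 17.
Subtract 12 hours and 40 minutes → departure 19:10 UTC on Jun 16.
Bangkok is UTC+7:00: 19:10 + 7:00 = 02:10 on Jun 17.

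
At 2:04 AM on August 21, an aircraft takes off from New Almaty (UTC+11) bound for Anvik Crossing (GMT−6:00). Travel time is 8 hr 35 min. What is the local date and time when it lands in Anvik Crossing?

5:39 PM on August 20

Convert departure to UTC: 2:04 AM − 11:00 = 3:04 PM UTC on Aug 20.
Add 8 hours and 35 minutes travel time → 11:39 PM UTC.
Anvik Crossing is UTC−6:00, so local arrival = 11:39 PM − 6:00 = 5:39 PM on Aug 20.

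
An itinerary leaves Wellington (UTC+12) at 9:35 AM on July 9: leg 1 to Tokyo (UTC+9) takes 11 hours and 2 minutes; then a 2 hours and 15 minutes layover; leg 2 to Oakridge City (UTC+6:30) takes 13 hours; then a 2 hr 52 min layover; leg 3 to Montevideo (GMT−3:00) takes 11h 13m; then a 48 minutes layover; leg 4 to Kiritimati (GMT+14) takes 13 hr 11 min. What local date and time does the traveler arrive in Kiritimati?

5:56 PM on Jul 11

Convert departure to UTC: 9:35 AM − 12:00 = 9:35 PM UTC on Jul 8.
Add 11 hours and 2 minutes leg 1 → 8:37 AM UTC (Jul 9).
Add 2 hours and 15 minutes layover in Tokyo → 10:52 AM UTC.
Add 13 hours leg 2 → 11:52 PM UTC.
Add 2 hours and 52 minutes layover in Oakridge City → 2:44 AM UTC (Jul 10).
Add 11 hours 13 minutes leg 3 → 1:57 PM UTC.
Add 48 minutes layover in Montevideo → 2:45 PM UTC.
Add 13 hours and 11 minutes leg 4 → 3:56 AM UTC (Jul 11).
Kiritimati is UTC+14:00, so local arrival = 3:56 AM + 14:00 = 5:56 PM on Jul 11.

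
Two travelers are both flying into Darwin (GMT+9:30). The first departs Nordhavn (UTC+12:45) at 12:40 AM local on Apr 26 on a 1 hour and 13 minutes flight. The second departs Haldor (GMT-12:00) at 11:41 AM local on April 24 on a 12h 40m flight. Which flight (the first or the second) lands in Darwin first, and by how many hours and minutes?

Flight 1 in UTC: 12:40 AM − 12:45 = 11:55 AM on Apr 25.
+1 hour and 13 minutes → arrive 1:08 PM UTC on Apr 25.
Flight 2 in UTC: 11:41 AM + 12:00 = 11:41 PM on Apr 24.
+12 hours 40 minutes → arrive 12:21 PM UTC on Apr 25.
Flight 2 lands earlier by 47 minutes.

the second, by 47 minutes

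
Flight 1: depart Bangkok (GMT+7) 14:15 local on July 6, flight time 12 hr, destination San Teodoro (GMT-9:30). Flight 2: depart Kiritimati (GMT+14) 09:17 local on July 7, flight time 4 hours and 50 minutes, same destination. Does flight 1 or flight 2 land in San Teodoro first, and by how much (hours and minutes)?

Flight 1 in UTC: 14:15 − 7:00 = 07:15 on Jul 6.
+12 hours → arrive 19:15 UTC on Jul 6.
Flight 2 in UTC: 09:17 − 14:00 = 19:17 on Jul 6.
+4 hours 50 minutes → arrive 00:07 UTC on Jul 7.
Flight 1 lands earlier by 4 hours 52 minutes.

the first, by 4 hours 52 minutes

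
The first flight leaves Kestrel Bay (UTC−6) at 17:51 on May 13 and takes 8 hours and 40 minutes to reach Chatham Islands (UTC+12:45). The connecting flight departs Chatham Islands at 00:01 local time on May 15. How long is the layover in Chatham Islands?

Convert departure to UTC: 17:51 + 6:00 = 23:51 UTC on May 13.
Add 8 hours 40 minutes flight time → 08:31 UTC (May 14).
Chatham Islands is UTC+12:45, so local arrival = 08:31 + 12:45 = 21:16 on May 14.
Layover = 00:01 − 21:16 (+1 day) = 2 hours 45 minutes.

2 hours 45 minutes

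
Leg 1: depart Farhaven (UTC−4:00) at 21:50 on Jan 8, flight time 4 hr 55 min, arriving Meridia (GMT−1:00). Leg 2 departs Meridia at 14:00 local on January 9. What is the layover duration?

8 hours 15 minutes

Convert departure to UTC: 21:50 + 4:00 = 01:50 UTC on Jan 9.
Add 4 hours and 55 minutes flight time → 06:45 UTC.
Meridia is UTC−1:00, so local arrival = 06:45 − 1:00 = 05:45 on Jan 9.
Layover = 14:00 − 05:45 = 8 hours 15 minutes.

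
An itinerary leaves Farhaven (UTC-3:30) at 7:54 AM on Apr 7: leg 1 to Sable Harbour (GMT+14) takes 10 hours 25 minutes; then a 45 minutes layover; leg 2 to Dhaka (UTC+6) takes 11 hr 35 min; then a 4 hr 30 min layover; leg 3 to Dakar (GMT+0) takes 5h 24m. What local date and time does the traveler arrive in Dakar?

8:03 PM on Apr 8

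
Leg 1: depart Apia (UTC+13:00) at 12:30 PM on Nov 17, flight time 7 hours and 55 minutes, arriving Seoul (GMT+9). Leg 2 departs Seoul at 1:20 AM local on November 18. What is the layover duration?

8 hours 55 minutes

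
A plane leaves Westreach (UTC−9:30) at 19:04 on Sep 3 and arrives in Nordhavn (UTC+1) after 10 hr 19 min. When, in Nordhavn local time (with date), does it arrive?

Nordhavn is 10:30 ahead of Westreach.
After 10 hours 19 minutes it is 05:23 (Sep 4) in Westreach.
Shift by the zone difference: 05:23 + 10:30 = 15:53 on Sep 4 in Nordhavn.

15:53 on September 4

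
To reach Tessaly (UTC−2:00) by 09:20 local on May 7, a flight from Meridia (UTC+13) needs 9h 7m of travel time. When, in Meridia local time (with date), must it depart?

15:13 on May 7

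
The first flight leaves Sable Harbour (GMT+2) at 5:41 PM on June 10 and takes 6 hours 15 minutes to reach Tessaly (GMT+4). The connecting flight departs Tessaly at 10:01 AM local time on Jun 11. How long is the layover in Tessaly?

Convert departure to UTC: 5:41 PM − 2:00 = 3:41 PM UTC on Jun 10.
Add 6 hours and 15 minutes flight time → 9:56 PM UTC.
Tessaly is UTC+4:00, so local arrival = 9:56 PM + 4:00 = 1:56 AM on Jun 11.
Layover = 10:01 AM − 1:56 AM = 8 hours 5 minutes.

8 hours 5 minutes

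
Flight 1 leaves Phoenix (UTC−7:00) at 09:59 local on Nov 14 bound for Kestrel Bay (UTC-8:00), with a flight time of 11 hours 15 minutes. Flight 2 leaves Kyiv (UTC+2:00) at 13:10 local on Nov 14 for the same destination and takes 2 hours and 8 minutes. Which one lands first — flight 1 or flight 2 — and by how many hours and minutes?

the second, by 14 hours 56 minutes

Flight 1 in UTC: 09:59 + 7:00 = 16:59 on Nov 14.
+11 hours 15 minutes → arrive 04:14 UTC on Nov 15.
Flight 2 in UTC: 13:10 − 2:00 = 11:10 on Nov 14.
+2 hours and 8 minutes → arrive 13:18 UTC on Nov 14.
Flight 2 lands earlier by 14 hours 56 minutes.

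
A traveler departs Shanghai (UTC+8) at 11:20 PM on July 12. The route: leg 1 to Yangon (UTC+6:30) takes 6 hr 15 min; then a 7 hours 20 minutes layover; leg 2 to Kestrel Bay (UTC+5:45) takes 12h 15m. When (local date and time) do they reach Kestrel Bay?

Convert departure to UTC: 11:20 PM − 8:00 = 3:20 PM UTC on Jul 12.
Add 6 hours and 15 minutes leg 1 → 9:35 PM UTC.
Add 7 hours and 20 minutes layover in Yangon → 4:55 AM UTC (Jul 13).
Add 12 hours and 15 minutes leg 2 → 5:10 PM UTC.
Kestrel Bay is UTC+5:45, so local arrival = 5:10 PM + 5:45 = 10:55 PM on Jul 13.

10:55 PM on July 13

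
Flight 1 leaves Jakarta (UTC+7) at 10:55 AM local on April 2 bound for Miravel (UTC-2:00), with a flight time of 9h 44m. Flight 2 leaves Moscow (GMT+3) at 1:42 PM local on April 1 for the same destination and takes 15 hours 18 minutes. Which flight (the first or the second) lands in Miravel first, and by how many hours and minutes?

Flight 1 in UTC: 10:55 AM − 7:00 = 3:55 AM on Apr 2.
+9 hours and 44 minutes → arrive 1:39 PM UTC on Apr 2.
Flight 2 in UTC: 1:42 PM − 3:00 = 10:42 AM on Apr 1.
+15 hours and 18 minutes → arrive 2:00 AM UTC on Apr 2.
Flight 2 lands earlier by 11 hours 39 minutes.

the second, by 11 hours 39 minutes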